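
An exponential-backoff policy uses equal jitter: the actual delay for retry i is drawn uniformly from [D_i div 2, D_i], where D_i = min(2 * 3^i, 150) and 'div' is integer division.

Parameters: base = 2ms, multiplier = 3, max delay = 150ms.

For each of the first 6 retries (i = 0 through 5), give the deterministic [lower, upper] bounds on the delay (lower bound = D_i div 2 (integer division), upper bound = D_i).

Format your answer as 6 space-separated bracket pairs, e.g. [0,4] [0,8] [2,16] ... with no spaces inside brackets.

Answer: [1,2] [3,6] [9,18] [27,54] [75,150] [75,150]

Derivation:
Computing bounds per retry:
  i=0: D_i=min(2*3^0,150)=2, bounds=[1,2]
  i=1: D_i=min(2*3^1,150)=6, bounds=[3,6]
  i=2: D_i=min(2*3^2,150)=18, bounds=[9,18]
  i=3: D_i=min(2*3^3,150)=54, bounds=[27,54]
  i=4: D_i=min(2*3^4,150)=150, bounds=[75,150]
  i=5: D_i=min(2*3^5,150)=150, bounds=[75,150]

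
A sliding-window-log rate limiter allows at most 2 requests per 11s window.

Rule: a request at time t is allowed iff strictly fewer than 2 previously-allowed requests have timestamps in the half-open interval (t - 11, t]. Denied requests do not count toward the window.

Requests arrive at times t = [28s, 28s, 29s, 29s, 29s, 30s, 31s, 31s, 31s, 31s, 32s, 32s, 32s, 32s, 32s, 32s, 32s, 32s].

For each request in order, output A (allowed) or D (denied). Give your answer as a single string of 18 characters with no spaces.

Answer: AADDDDDDDDDDDDDDDD

Derivation:
Tracking allowed requests in the window:
  req#1 t=28s: ALLOW
  req#2 t=28s: ALLOW
  req#3 t=29s: DENY
  req#4 t=29s: DENY
  req#5 t=29s: DENY
  req#6 t=30s: DENY
  req#7 t=31s: DENY
  req#8 t=31s: DENY
  req#9 t=31s: DENY
  req#10 t=31s: DENY
  req#11 t=32s: DENY
  req#12 t=32s: DENY
  req#13 t=32s: DENY
  req#14 t=32s: DENY
  req#15 t=32s: DENY
  req#16 t=32s: DENY
  req#17 t=32s: DENY
  req#18 t=32s: DENY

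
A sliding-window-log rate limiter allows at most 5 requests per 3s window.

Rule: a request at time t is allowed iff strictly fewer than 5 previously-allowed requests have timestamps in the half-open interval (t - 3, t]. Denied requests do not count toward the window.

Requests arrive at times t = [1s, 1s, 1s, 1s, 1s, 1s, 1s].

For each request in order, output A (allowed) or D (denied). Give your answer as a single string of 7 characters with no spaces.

Answer: AAAAADD

Derivation:
Tracking allowed requests in the window:
  req#1 t=1s: ALLOW
  req#2 t=1s: ALLOW
  req#3 t=1s: ALLOW
  req#4 t=1s: ALLOW
  req#5 t=1s: ALLOW
  req#6 t=1s: DENY
  req#7 t=1s: DENY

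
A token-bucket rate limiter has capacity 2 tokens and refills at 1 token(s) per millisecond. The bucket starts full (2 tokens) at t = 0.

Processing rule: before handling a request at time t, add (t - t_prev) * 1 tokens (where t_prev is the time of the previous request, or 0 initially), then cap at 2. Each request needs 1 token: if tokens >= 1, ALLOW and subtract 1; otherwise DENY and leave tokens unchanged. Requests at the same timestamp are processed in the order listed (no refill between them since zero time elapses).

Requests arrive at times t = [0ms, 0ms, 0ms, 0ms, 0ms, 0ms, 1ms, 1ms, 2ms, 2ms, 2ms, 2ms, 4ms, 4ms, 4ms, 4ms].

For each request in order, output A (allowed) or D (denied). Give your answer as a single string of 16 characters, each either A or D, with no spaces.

Simulating step by step:
  req#1 t=0ms: ALLOW
  req#2 t=0ms: ALLOW
  req#3 t=0ms: DENY
  req#4 t=0ms: DENY
  req#5 t=0ms: DENY
  req#6 t=0ms: DENY
  req#7 t=1ms: ALLOW
  req#8 t=1ms: DENY
  req#9 t=2ms: ALLOW
  req#10 t=2ms: DENY
  req#11 t=2ms: DENY
  req#12 t=2ms: DENY
  req#13 t=4ms: ALLOW
  req#14 t=4ms: ALLOW
  req#15 t=4ms: DENY
  req#16 t=4ms: DENY

Answer: AADDDDADADDDAADD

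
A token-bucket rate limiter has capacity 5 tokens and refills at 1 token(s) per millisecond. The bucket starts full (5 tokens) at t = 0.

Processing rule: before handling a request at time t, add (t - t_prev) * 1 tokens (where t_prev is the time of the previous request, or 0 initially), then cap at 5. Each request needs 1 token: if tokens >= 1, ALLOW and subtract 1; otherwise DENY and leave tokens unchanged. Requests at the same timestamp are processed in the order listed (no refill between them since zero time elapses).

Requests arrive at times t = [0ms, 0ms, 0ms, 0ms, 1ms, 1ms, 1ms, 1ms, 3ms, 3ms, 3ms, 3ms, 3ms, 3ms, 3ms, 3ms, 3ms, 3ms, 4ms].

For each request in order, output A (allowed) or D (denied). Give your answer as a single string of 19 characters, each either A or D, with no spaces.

Answer: AAAAAADDAADDDDDDDDA

Derivation:
Simulating step by step:
  req#1 t=0ms: ALLOW
  req#2 t=0ms: ALLOW
  req#3 t=0ms: ALLOW
  req#4 t=0ms: ALLOW
  req#5 t=1ms: ALLOW
  req#6 t=1ms: ALLOW
  req#7 t=1ms: DENY
  req#8 t=1ms: DENY
  req#9 t=3ms: ALLOW
  req#10 t=3ms: ALLOW
  req#11 t=3ms: DENY
  req#12 t=3ms: DENY
  req#13 t=3ms: DENY
  req#14 t=3ms: DENY
  req#15 t=3ms: DENY
  req#16 t=3ms: DENY
  req#17 t=3ms: DENY
  req#18 t=3ms: DENY
  req#19 t=4ms: ALLOW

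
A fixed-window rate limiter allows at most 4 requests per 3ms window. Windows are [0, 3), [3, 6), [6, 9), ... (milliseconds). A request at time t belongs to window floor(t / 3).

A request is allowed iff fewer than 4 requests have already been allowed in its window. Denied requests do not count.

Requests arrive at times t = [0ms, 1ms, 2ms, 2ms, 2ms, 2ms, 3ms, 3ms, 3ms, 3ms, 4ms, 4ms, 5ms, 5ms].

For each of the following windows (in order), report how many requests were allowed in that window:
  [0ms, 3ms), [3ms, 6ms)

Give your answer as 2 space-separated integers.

Answer: 4 4

Derivation:
Processing requests:
  req#1 t=0ms (window 0): ALLOW
  req#2 t=1ms (window 0): ALLOW
  req#3 t=2ms (window 0): ALLOW
  req#4 t=2ms (window 0): ALLOW
  req#5 t=2ms (window 0): DENY
  req#6 t=2ms (window 0): DENY
  req#7 t=3ms (window 1): ALLOW
  req#8 t=3ms (window 1): ALLOW
  req#9 t=3ms (window 1): ALLOW
  req#10 t=3ms (window 1): ALLOW
  req#11 t=4ms (window 1): DENY
  req#12 t=4ms (window 1): DENY
  req#13 t=5ms (window 1): DENY
  req#14 t=5ms (window 1): DENY

Allowed counts by window: 4 4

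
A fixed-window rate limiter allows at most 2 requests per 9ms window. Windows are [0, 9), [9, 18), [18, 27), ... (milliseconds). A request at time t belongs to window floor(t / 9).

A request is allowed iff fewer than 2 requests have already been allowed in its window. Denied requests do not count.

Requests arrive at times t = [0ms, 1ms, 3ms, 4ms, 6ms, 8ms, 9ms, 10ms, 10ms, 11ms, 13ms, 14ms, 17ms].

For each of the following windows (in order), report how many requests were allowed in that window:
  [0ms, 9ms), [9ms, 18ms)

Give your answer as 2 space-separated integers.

Answer: 2 2

Derivation:
Processing requests:
  req#1 t=0ms (window 0): ALLOW
  req#2 t=1ms (window 0): ALLOW
  req#3 t=3ms (window 0): DENY
  req#4 t=4ms (window 0): DENY
  req#5 t=6ms (window 0): DENY
  req#6 t=8ms (window 0): DENY
  req#7 t=9ms (window 1): ALLOW
  req#8 t=10ms (window 1): ALLOW
  req#9 t=10ms (window 1): DENY
  req#10 t=11ms (window 1): DENY
  req#11 t=13ms (window 1): DENY
  req#12 t=14ms (window 1): DENY
  req#13 t=17ms (window 1): DENY

Allowed counts by window: 2 2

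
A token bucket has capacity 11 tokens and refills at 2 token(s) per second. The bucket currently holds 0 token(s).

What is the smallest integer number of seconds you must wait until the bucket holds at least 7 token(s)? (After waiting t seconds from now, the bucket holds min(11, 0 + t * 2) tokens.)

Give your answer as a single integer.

Need 0 + t * 2 >= 7, so t >= 7/2.
Smallest integer t = ceil(7/2) = 4.

Answer: 4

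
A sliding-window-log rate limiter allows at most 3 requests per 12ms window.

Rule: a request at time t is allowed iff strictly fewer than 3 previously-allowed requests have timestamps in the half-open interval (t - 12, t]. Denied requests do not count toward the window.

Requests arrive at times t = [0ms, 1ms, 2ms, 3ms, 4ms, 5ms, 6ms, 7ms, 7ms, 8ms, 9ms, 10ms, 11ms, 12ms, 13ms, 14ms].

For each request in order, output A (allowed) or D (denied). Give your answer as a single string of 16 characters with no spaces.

Tracking allowed requests in the window:
  req#1 t=0ms: ALLOW
  req#2 t=1ms: ALLOW
  req#3 t=2ms: ALLOW
  req#4 t=3ms: DENY
  req#5 t=4ms: DENY
  req#6 t=5ms: DENY
  req#7 t=6ms: DENY
  req#8 t=7ms: DENY
  req#9 t=7ms: DENY
  req#10 t=8ms: DENY
  req#11 t=9ms: DENY
  req#12 t=10ms: DENY
  req#13 t=11ms: DENY
  req#14 t=12ms: ALLOW
  req#15 t=13ms: ALLOW
  req#16 t=14ms: ALLOW

Answer: AAADDDDDDDDDDAAA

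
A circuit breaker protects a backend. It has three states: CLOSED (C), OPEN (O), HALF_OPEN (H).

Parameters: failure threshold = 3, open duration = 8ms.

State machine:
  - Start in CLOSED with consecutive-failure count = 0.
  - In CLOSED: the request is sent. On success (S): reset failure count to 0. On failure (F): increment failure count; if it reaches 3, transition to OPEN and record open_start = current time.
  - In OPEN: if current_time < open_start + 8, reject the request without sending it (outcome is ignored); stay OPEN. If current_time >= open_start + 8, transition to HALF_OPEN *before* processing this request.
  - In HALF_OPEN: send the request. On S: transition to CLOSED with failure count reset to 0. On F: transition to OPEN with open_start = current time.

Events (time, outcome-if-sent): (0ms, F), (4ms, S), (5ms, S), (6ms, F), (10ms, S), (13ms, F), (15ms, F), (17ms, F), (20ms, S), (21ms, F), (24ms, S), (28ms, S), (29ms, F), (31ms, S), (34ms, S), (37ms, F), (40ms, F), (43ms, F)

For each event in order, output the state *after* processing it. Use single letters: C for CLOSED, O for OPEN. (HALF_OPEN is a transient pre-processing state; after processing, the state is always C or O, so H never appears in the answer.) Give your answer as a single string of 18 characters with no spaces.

Answer: CCCCCCCOOOOCCCCCCO

Derivation:
State after each event:
  event#1 t=0ms outcome=F: state=CLOSED
  event#2 t=4ms outcome=S: state=CLOSED
  event#3 t=5ms outcome=S: state=CLOSED
  event#4 t=6ms outcome=F: state=CLOSED
  event#5 t=10ms outcome=S: state=CLOSED
  event#6 t=13ms outcome=F: state=CLOSED
  event#7 t=15ms outcome=F: state=CLOSED
  event#8 t=17ms outcome=F: state=OPEN
  event#9 t=20ms outcome=S: state=OPEN
  event#10 t=21ms outcome=F: state=OPEN
  event#11 t=24ms outcome=S: state=OPEN
  event#12 t=28ms outcome=S: state=CLOSED
  event#13 t=29ms outcome=F: state=CLOSED
  event#14 t=31ms outcome=S: state=CLOSED
  event#15 t=34ms outcome=S: state=CLOSED
  event#16 t=37ms outcome=F: state=CLOSED
  event#17 t=40ms outcome=F: state=CLOSED
  event#18 t=43ms outcome=F: state=OPEN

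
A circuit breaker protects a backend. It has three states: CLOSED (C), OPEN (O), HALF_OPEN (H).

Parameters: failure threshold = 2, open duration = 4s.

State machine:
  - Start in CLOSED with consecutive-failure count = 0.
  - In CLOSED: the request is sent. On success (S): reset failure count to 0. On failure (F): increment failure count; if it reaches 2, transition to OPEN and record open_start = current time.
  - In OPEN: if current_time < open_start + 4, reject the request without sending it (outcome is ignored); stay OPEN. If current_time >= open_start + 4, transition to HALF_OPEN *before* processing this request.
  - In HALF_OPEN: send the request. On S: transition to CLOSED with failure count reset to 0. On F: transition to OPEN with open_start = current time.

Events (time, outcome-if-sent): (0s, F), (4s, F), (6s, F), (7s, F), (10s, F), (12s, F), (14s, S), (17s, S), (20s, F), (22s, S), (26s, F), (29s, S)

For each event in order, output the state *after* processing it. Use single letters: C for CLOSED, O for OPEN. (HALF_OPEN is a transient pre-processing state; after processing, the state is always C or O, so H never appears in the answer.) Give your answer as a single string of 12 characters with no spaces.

Answer: COOOOOCCCCCC

Derivation:
State after each event:
  event#1 t=0s outcome=F: state=CLOSED
  event#2 t=4s outcome=F: state=OPEN
  event#3 t=6s outcome=F: state=OPEN
  event#4 t=7s outcome=F: state=OPEN
  event#5 t=10s outcome=F: state=OPEN
  event#6 t=12s outcome=F: state=OPEN
  event#7 t=14s outcome=S: state=CLOSED
  event#8 t=17s outcome=S: state=CLOSED
  event#9 t=20s outcome=F: state=CLOSED
  event#10 t=22s outcome=S: state=CLOSED
  event#11 t=26s outcome=F: state=CLOSED
  event#12 t=29s outcome=S: state=CLOSED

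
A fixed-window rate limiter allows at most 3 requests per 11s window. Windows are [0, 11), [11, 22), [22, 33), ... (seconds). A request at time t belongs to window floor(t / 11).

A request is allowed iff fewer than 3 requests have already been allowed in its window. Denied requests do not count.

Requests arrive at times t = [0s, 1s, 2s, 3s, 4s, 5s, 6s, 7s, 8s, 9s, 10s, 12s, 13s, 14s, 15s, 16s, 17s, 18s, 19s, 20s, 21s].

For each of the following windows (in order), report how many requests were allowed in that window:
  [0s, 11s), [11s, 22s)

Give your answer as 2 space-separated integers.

Processing requests:
  req#1 t=0s (window 0): ALLOW
  req#2 t=1s (window 0): ALLOW
  req#3 t=2s (window 0): ALLOW
  req#4 t=3s (window 0): DENY
  req#5 t=4s (window 0): DENY
  req#6 t=5s (window 0): DENY
  req#7 t=6s (window 0): DENY
  req#8 t=7s (window 0): DENY
  req#9 t=8s (window 0): DENY
  req#10 t=9s (window 0): DENY
  req#11 t=10s (window 0): DENY
  req#12 t=12s (window 1): ALLOW
  req#13 t=13s (window 1): ALLOW
  req#14 t=14s (window 1): ALLOW
  req#15 t=15s (window 1): DENY
  req#16 t=16s (window 1): DENY
  req#17 t=17s (window 1): DENY
  req#18 t=18s (window 1): DENY
  req#19 t=19s (window 1): DENY
  req#20 t=20s (window 1): DENY
  req#21 t=21s (window 1): DENY

Allowed counts by window: 3 3

Answer: 3 3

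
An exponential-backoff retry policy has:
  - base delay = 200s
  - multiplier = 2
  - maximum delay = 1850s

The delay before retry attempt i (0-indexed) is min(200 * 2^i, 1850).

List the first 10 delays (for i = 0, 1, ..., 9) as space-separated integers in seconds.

Answer: 200 400 800 1600 1850 1850 1850 1850 1850 1850

Derivation:
Computing each delay:
  i=0: min(200*2^0, 1850) = 200
  i=1: min(200*2^1, 1850) = 400
  i=2: min(200*2^2, 1850) = 800
  i=3: min(200*2^3, 1850) = 1600
  i=4: min(200*2^4, 1850) = 1850
  i=5: min(200*2^5, 1850) = 1850
  i=6: min(200*2^6, 1850) = 1850
  i=7: min(200*2^7, 1850) = 1850
  i=8: min(200*2^8, 1850) = 1850
  i=9: min(200*2^9, 1850) = 1850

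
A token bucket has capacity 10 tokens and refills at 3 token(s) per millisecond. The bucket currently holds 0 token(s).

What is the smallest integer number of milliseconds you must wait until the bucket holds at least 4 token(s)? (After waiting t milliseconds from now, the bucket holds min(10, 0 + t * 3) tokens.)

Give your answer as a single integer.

Answer: 2

Derivation:
Need 0 + t * 3 >= 4, so t >= 4/3.
Smallest integer t = ceil(4/3) = 2.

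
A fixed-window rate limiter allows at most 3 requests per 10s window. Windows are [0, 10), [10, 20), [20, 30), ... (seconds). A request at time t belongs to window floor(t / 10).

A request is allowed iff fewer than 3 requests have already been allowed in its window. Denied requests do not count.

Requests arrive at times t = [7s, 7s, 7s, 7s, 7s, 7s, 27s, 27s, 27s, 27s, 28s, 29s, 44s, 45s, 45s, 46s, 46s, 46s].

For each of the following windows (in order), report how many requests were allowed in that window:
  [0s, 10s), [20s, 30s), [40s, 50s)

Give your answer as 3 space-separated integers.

Processing requests:
  req#1 t=7s (window 0): ALLOW
  req#2 t=7s (window 0): ALLOW
  req#3 t=7s (window 0): ALLOW
  req#4 t=7s (window 0): DENY
  req#5 t=7s (window 0): DENY
  req#6 t=7s (window 0): DENY
  req#7 t=27s (window 2): ALLOW
  req#8 t=27s (window 2): ALLOW
  req#9 t=27s (window 2): ALLOW
  req#10 t=27s (window 2): DENY
  req#11 t=28s (window 2): DENY
  req#12 t=29s (window 2): DENY
  req#13 t=44s (window 4): ALLOW
  req#14 t=45s (window 4): ALLOW
  req#15 t=45s (window 4): ALLOW
  req#16 t=46s (window 4): DENY
  req#17 t=46s (window 4): DENY
  req#18 t=46s (window 4): DENY

Allowed counts by window: 3 3 3

Answer: 3 3 3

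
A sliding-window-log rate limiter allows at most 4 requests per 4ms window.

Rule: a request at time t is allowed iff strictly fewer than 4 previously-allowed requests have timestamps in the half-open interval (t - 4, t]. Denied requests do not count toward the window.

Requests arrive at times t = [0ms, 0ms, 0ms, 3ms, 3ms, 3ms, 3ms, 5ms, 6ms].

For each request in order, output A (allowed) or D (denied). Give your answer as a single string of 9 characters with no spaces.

Answer: AAAADDDAA

Derivation:
Tracking allowed requests in the window:
  req#1 t=0ms: ALLOW
  req#2 t=0ms: ALLOW
  req#3 t=0ms: ALLOW
  req#4 t=3ms: ALLOW
  req#5 t=3ms: DENY
  req#6 t=3ms: DENY
  req#7 t=3ms: DENY
  req#8 t=5ms: ALLOW
  req#9 t=6ms: ALLOW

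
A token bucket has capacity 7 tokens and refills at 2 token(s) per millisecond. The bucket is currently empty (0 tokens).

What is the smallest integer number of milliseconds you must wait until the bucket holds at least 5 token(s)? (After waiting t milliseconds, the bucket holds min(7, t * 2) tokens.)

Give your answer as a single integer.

Need t * 2 >= 5, so t >= 5/2.
Smallest integer t = ceil(5/2) = 3.

Answer: 3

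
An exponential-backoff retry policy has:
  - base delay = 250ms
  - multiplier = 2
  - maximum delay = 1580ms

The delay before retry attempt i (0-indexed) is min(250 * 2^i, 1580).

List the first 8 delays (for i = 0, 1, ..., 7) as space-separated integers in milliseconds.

Computing each delay:
  i=0: min(250*2^0, 1580) = 250
  i=1: min(250*2^1, 1580) = 500
  i=2: min(250*2^2, 1580) = 1000
  i=3: min(250*2^3, 1580) = 1580
  i=4: min(250*2^4, 1580) = 1580
  i=5: min(250*2^5, 1580) = 1580
  i=6: min(250*2^6, 1580) = 1580
  i=7: min(250*2^7, 1580) = 1580

Answer: 250 500 1000 1580 1580 1580 1580 1580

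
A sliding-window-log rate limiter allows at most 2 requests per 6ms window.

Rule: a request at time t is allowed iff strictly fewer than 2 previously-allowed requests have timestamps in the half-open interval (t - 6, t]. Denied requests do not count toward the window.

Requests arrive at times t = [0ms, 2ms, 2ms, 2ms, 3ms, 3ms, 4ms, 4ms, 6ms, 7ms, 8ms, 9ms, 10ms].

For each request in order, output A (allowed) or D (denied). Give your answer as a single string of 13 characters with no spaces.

Tracking allowed requests in the window:
  req#1 t=0ms: ALLOW
  req#2 t=2ms: ALLOW
  req#3 t=2ms: DENY
  req#4 t=2ms: DENY
  req#5 t=3ms: DENY
  req#6 t=3ms: DENY
  req#7 t=4ms: DENY
  req#8 t=4ms: DENY
  req#9 t=6ms: ALLOW
  req#10 t=7ms: DENY
  req#11 t=8ms: ALLOW
  req#12 t=9ms: DENY
  req#13 t=10ms: DENY

Answer: AADDDDDDADADD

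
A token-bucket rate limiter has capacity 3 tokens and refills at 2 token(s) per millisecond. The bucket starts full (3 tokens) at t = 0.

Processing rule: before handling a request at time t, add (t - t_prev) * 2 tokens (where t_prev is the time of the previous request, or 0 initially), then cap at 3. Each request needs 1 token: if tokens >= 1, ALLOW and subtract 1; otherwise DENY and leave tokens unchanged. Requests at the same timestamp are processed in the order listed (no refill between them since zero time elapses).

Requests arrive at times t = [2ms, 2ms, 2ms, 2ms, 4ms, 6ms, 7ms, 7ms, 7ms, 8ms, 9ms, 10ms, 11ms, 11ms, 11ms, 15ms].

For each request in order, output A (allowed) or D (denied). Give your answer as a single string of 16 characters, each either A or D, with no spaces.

Simulating step by step:
  req#1 t=2ms: ALLOW
  req#2 t=2ms: ALLOW
  req#3 t=2ms: ALLOW
  req#4 t=2ms: DENY
  req#5 t=4ms: ALLOW
  req#6 t=6ms: ALLOW
  req#7 t=7ms: ALLOW
  req#8 t=7ms: ALLOW
  req#9 t=7ms: ALLOW
  req#10 t=8ms: ALLOW
  req#11 t=9ms: ALLOW
  req#12 t=10ms: ALLOW
  req#13 t=11ms: ALLOW
  req#14 t=11ms: ALLOW
  req#15 t=11ms: ALLOW
  req#16 t=15ms: ALLOW

Answer: AAADAAAAAAAAAAAA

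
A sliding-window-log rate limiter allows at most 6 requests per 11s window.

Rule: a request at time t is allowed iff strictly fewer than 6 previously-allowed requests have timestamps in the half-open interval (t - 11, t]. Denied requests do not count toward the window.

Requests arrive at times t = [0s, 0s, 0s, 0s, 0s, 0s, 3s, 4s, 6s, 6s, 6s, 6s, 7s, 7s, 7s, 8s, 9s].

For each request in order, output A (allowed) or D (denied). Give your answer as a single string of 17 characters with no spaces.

Tracking allowed requests in the window:
  req#1 t=0s: ALLOW
  req#2 t=0s: ALLOW
  req#3 t=0s: ALLOW
  req#4 t=0s: ALLOW
  req#5 t=0s: ALLOW
  req#6 t=0s: ALLOW
  req#7 t=3s: DENY
  req#8 t=4s: DENY
  req#9 t=6s: DENY
  req#10 t=6s: DENY
  req#11 t=6s: DENY
  req#12 t=6s: DENY
  req#13 t=7s: DENY
  req#14 t=7s: DENY
  req#15 t=7s: DENY
  req#16 t=8s: DENY
  req#17 t=9s: DENY

Answer: AAAAAADDDDDDDDDDD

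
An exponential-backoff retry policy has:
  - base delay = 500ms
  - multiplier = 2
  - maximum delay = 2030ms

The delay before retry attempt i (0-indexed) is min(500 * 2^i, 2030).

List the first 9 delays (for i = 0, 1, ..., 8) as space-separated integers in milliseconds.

Computing each delay:
  i=0: min(500*2^0, 2030) = 500
  i=1: min(500*2^1, 2030) = 1000
  i=2: min(500*2^2, 2030) = 2000
  i=3: min(500*2^3, 2030) = 2030
  i=4: min(500*2^4, 2030) = 2030
  i=5: min(500*2^5, 2030) = 2030
  i=6: min(500*2^6, 2030) = 2030
  i=7: min(500*2^7, 2030) = 2030
  i=8: min(500*2^8, 2030) = 2030

Answer: 500 1000 2000 2030 2030 2030 2030 2030 2030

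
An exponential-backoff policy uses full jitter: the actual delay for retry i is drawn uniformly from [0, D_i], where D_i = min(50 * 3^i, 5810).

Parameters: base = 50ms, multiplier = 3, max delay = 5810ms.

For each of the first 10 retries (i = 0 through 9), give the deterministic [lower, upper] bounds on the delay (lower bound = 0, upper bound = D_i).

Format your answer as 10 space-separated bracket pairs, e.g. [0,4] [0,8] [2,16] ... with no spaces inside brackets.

Answer: [0,50] [0,150] [0,450] [0,1350] [0,4050] [0,5810] [0,5810] [0,5810] [0,5810] [0,5810]

Derivation:
Computing bounds per retry:
  i=0: D_i=min(50*3^0,5810)=50, bounds=[0,50]
  i=1: D_i=min(50*3^1,5810)=150, bounds=[0,150]
  i=2: D_i=min(50*3^2,5810)=450, bounds=[0,450]
  i=3: D_i=min(50*3^3,5810)=1350, bounds=[0,1350]
  i=4: D_i=min(50*3^4,5810)=4050, bounds=[0,4050]
  i=5: D_i=min(50*3^5,5810)=5810, bounds=[0,5810]
  i=6: D_i=min(50*3^6,5810)=5810, bounds=[0,5810]
  i=7: D_i=min(50*3^7,5810)=5810, bounds=[0,5810]
  i=8: D_i=min(50*3^8,5810)=5810, bounds=[0,5810]
  i=9: D_i=min(50*3^9,5810)=5810, bounds=[0,5810]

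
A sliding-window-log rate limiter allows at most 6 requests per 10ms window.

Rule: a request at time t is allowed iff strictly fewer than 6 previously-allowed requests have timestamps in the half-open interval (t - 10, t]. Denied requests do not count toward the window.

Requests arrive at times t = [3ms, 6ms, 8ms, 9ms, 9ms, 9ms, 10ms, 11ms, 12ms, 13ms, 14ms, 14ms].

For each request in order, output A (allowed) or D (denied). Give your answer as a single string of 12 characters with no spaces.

Answer: AAAAAADDDADD

Derivation:
Tracking allowed requests in the window:
  req#1 t=3ms: ALLOW
  req#2 t=6ms: ALLOW
  req#3 t=8ms: ALLOW
  req#4 t=9ms: ALLOW
  req#5 t=9ms: ALLOW
  req#6 t=9ms: ALLOW
  req#7 t=10ms: DENY
  req#8 t=11ms: DENY
  req#9 t=12ms: DENY
  req#10 t=13ms: ALLOW
  req#11 t=14ms: DENY
  req#12 t=14ms: DENY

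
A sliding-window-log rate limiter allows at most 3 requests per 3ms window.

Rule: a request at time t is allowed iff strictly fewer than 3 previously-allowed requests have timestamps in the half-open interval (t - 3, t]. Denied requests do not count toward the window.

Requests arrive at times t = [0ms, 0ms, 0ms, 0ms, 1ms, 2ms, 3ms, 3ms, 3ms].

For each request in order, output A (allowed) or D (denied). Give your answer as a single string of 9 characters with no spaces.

Answer: AAADDDAAA

Derivation:
Tracking allowed requests in the window:
  req#1 t=0ms: ALLOW
  req#2 t=0ms: ALLOW
  req#3 t=0ms: ALLOW
  req#4 t=0ms: DENY
  req#5 t=1ms: DENY
  req#6 t=2ms: DENY
  req#7 t=3ms: ALLOW
  req#8 t=3ms: ALLOW
  req#9 t=3ms: ALLOW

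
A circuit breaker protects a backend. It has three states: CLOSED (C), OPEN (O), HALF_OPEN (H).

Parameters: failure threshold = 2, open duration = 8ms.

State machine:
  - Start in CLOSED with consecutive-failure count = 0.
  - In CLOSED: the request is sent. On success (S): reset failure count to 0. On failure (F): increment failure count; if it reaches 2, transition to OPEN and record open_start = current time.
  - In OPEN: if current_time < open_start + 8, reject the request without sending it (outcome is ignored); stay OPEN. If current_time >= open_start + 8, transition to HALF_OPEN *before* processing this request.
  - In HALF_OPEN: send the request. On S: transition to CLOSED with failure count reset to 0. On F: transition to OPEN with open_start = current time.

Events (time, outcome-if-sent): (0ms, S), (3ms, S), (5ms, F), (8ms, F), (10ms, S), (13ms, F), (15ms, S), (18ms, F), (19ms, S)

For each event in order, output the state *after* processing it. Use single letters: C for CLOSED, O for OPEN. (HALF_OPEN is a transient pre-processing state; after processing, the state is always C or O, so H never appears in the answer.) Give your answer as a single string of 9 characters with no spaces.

Answer: CCCOOOOOO

Derivation:
State after each event:
  event#1 t=0ms outcome=S: state=CLOSED
  event#2 t=3ms outcome=S: state=CLOSED
  event#3 t=5ms outcome=F: state=CLOSED
  event#4 t=8ms outcome=F: state=OPEN
  event#5 t=10ms outcome=S: state=OPEN
  event#6 t=13ms outcome=F: state=OPEN
  event#7 t=15ms outcome=S: state=OPEN
  event#8 t=18ms outcome=F: state=OPEN
  event#9 t=19ms outcome=S: state=OPEN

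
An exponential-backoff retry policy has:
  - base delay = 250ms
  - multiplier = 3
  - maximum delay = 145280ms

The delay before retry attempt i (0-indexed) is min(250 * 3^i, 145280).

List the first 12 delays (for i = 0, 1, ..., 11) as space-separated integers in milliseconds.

Answer: 250 750 2250 6750 20250 60750 145280 145280 145280 145280 145280 145280

Derivation:
Computing each delay:
  i=0: min(250*3^0, 145280) = 250
  i=1: min(250*3^1, 145280) = 750
  i=2: min(250*3^2, 145280) = 2250
  i=3: min(250*3^3, 145280) = 6750
  i=4: min(250*3^4, 145280) = 20250
  i=5: min(250*3^5, 145280) = 60750
  i=6: min(250*3^6, 145280) = 145280
  i=7: min(250*3^7, 145280) = 145280
  i=8: min(250*3^8, 145280) = 145280
  i=9: min(250*3^9, 145280) = 145280
  i=10: min(250*3^10, 145280) = 145280
  i=11: min(250*3^11, 145280) = 145280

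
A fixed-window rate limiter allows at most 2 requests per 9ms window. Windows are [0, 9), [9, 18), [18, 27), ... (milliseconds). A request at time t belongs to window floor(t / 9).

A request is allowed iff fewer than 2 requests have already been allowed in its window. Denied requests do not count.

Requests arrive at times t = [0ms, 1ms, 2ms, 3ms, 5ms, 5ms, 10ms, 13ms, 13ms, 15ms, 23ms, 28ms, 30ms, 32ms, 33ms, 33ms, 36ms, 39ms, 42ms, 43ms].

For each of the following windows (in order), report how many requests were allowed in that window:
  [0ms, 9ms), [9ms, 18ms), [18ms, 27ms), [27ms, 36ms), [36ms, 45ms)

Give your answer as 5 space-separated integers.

Processing requests:
  req#1 t=0ms (window 0): ALLOW
  req#2 t=1ms (window 0): ALLOW
  req#3 t=2ms (window 0): DENY
  req#4 t=3ms (window 0): DENY
  req#5 t=5ms (window 0): DENY
  req#6 t=5ms (window 0): DENY
  req#7 t=10ms (window 1): ALLOW
  req#8 t=13ms (window 1): ALLOW
  req#9 t=13ms (window 1): DENY
  req#10 t=15ms (window 1): DENY
  req#11 t=23ms (window 2): ALLOW
  req#12 t=28ms (window 3): ALLOW
  req#13 t=30ms (window 3): ALLOW
  req#14 t=32ms (window 3): DENY
  req#15 t=33ms (window 3): DENY
  req#16 t=33ms (window 3): DENY
  req#17 t=36ms (window 4): ALLOW
  req#18 t=39ms (window 4): ALLOW
  req#19 t=42ms (window 4): DENY
  req#20 t=43ms (window 4): DENY

Allowed counts by window: 2 2 1 2 2

Answer: 2 2 1 2 2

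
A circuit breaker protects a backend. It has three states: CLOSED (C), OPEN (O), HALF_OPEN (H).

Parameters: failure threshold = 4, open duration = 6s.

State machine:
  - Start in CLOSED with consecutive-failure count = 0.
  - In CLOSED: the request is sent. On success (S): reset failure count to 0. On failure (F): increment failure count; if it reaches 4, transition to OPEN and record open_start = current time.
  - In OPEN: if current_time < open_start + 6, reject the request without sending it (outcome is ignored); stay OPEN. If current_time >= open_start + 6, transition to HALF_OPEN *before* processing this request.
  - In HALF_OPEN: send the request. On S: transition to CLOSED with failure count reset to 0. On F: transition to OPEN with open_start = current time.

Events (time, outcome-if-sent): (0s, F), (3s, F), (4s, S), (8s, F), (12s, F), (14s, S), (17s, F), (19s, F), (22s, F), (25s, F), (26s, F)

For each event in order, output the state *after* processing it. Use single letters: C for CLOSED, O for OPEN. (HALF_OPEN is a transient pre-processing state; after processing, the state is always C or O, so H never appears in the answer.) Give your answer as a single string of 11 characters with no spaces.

State after each event:
  event#1 t=0s outcome=F: state=CLOSED
  event#2 t=3s outcome=F: state=CLOSED
  event#3 t=4s outcome=S: state=CLOSED
  event#4 t=8s outcome=F: state=CLOSED
  event#5 t=12s outcome=F: state=CLOSED
  event#6 t=14s outcome=S: state=CLOSED
  event#7 t=17s outcome=F: state=CLOSED
  event#8 t=19s outcome=F: state=CLOSED
  event#9 t=22s outcome=F: state=CLOSED
  event#10 t=25s outcome=F: state=OPEN
  event#11 t=26s outcome=F: state=OPEN

Answer: CCCCCCCCCOO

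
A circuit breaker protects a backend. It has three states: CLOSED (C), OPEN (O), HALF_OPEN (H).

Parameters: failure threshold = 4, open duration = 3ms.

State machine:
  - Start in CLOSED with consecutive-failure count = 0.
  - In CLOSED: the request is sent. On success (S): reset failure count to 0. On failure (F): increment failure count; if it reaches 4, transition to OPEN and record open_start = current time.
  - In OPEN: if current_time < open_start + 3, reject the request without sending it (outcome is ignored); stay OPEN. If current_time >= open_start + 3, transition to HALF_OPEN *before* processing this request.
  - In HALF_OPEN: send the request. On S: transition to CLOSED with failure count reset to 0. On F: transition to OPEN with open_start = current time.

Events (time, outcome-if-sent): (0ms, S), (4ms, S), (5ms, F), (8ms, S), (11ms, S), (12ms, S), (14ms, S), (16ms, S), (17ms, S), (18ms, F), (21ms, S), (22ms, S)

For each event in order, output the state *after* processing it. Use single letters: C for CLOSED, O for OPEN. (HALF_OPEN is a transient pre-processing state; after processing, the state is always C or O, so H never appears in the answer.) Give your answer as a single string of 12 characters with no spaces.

State after each event:
  event#1 t=0ms outcome=S: state=CLOSED
  event#2 t=4ms outcome=S: state=CLOSED
  event#3 t=5ms outcome=F: state=CLOSED
  event#4 t=8ms outcome=S: state=CLOSED
  event#5 t=11ms outcome=S: state=CLOSED
  event#6 t=12ms outcome=S: state=CLOSED
  event#7 t=14ms outcome=S: state=CLOSED
  event#8 t=16ms outcome=S: state=CLOSED
  event#9 t=17ms outcome=S: state=CLOSED
  event#10 t=18ms outcome=F: state=CLOSED
  event#11 t=21ms outcome=S: state=CLOSED
  event#12 t=22ms outcome=S: state=CLOSED

Answer: CCCCCCCCCCCC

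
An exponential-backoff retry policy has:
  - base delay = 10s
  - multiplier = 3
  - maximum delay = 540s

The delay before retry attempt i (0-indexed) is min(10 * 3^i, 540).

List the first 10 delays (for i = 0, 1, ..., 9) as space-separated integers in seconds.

Answer: 10 30 90 270 540 540 540 540 540 540

Derivation:
Computing each delay:
  i=0: min(10*3^0, 540) = 10
  i=1: min(10*3^1, 540) = 30
  i=2: min(10*3^2, 540) = 90
  i=3: min(10*3^3, 540) = 270
  i=4: min(10*3^4, 540) = 540
  i=5: min(10*3^5, 540) = 540
  i=6: min(10*3^6, 540) = 540
  i=7: min(10*3^7, 540) = 540
  i=8: min(10*3^8, 540) = 540
  i=9: min(10*3^9, 540) = 540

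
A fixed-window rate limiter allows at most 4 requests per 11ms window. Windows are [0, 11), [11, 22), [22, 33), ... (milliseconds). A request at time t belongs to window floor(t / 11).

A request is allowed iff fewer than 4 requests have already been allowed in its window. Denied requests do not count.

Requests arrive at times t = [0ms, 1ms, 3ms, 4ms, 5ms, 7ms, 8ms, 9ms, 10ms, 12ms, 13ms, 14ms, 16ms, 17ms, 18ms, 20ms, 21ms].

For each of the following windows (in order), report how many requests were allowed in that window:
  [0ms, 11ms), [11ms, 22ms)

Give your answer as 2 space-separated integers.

Processing requests:
  req#1 t=0ms (window 0): ALLOW
  req#2 t=1ms (window 0): ALLOW
  req#3 t=3ms (window 0): ALLOW
  req#4 t=4ms (window 0): ALLOW
  req#5 t=5ms (window 0): DENY
  req#6 t=7ms (window 0): DENY
  req#7 t=8ms (window 0): DENY
  req#8 t=9ms (window 0): DENY
  req#9 t=10ms (window 0): DENY
  req#10 t=12ms (window 1): ALLOW
  req#11 t=13ms (window 1): ALLOW
  req#12 t=14ms (window 1): ALLOW
  req#13 t=16ms (window 1): ALLOW
  req#14 t=17ms (window 1): DENY
  req#15 t=18ms (window 1): DENY
  req#16 t=20ms (window 1): DENY
  req#17 t=21ms (window 1): DENY

Allowed counts by window: 4 4

Answer: 4 4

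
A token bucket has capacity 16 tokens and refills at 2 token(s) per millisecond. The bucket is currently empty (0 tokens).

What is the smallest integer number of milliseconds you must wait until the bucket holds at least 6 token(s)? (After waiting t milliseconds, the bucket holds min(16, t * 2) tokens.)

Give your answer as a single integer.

Need t * 2 >= 6, so t >= 6/2.
Smallest integer t = ceil(6/2) = 3.

Answer: 3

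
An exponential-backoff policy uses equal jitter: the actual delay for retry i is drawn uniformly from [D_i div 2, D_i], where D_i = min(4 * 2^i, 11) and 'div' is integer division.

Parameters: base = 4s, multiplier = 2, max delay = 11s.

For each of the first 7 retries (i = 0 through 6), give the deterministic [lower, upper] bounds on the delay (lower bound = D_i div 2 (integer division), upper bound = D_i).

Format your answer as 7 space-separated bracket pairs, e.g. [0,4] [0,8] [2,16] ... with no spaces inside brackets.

Computing bounds per retry:
  i=0: D_i=min(4*2^0,11)=4, bounds=[2,4]
  i=1: D_i=min(4*2^1,11)=8, bounds=[4,8]
  i=2: D_i=min(4*2^2,11)=11, bounds=[5,11]
  i=3: D_i=min(4*2^3,11)=11, bounds=[5,11]
  i=4: D_i=min(4*2^4,11)=11, bounds=[5,11]
  i=5: D_i=min(4*2^5,11)=11, bounds=[5,11]
  i=6: D_i=min(4*2^6,11)=11, bounds=[5,11]

Answer: [2,4] [4,8] [5,11] [5,11] [5,11] [5,11] [5,11]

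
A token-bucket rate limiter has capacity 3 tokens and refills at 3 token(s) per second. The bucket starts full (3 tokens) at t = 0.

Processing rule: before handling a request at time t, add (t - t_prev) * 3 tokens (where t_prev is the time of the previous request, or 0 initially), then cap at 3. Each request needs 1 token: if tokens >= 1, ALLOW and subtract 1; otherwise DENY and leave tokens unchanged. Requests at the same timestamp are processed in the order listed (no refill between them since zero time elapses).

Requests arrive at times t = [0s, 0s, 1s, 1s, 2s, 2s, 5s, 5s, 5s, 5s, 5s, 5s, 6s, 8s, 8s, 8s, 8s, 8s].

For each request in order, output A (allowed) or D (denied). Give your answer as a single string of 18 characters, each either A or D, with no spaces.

Simulating step by step:
  req#1 t=0s: ALLOW
  req#2 t=0s: ALLOW
  req#3 t=1s: ALLOW
  req#4 t=1s: ALLOW
  req#5 t=2s: ALLOW
  req#6 t=2s: ALLOW
  req#7 t=5s: ALLOW
  req#8 t=5s: ALLOW
  req#9 t=5s: ALLOW
  req#10 t=5s: DENY
  req#11 t=5s: DENY
  req#12 t=5s: DENY
  req#13 t=6s: ALLOW
  req#14 t=8s: ALLOW
  req#15 t=8s: ALLOW
  req#16 t=8s: ALLOW
  req#17 t=8s: DENY
  req#18 t=8s: DENY

Answer: AAAAAAAAADDDAAAADD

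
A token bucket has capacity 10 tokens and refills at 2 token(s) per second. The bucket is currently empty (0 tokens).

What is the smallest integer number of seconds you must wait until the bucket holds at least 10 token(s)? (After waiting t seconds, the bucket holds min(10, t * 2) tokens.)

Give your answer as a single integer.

Need t * 2 >= 10, so t >= 10/2.
Smallest integer t = ceil(10/2) = 5.

Answer: 5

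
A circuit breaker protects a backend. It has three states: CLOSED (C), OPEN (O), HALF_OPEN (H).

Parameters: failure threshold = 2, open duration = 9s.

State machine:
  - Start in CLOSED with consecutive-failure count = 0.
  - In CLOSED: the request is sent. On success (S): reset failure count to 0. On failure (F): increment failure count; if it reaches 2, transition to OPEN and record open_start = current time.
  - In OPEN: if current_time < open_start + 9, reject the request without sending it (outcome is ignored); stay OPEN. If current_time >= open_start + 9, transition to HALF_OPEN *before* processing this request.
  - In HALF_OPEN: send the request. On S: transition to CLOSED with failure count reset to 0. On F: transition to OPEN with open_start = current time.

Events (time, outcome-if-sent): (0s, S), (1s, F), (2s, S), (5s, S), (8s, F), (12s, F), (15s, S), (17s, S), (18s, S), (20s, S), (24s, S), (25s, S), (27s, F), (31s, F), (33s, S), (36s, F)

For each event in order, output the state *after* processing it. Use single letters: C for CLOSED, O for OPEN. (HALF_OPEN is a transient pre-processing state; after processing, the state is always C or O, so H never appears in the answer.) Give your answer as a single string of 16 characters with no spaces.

Answer: CCCCCOOOOOCCCOOO

Derivation:
State after each event:
  event#1 t=0s outcome=S: state=CLOSED
  event#2 t=1s outcome=F: state=CLOSED
  event#3 t=2s outcome=S: state=CLOSED
  event#4 t=5s outcome=S: state=CLOSED
  event#5 t=8s outcome=F: state=CLOSED
  event#6 t=12s outcome=F: state=OPEN
  event#7 t=15s outcome=S: state=OPEN
  event#8 t=17s outcome=S: state=OPEN
  event#9 t=18s outcome=S: state=OPEN
  event#10 t=20s outcome=S: state=OPEN
  event#11 t=24s outcome=S: state=CLOSED
  event#12 t=25s outcome=S: state=CLOSED
  event#13 t=27s outcome=F: state=CLOSED
  event#14 t=31s outcome=F: state=OPEN
  event#15 t=33s outcome=S: state=OPEN
  event#16 t=36s outcome=F: state=OPEN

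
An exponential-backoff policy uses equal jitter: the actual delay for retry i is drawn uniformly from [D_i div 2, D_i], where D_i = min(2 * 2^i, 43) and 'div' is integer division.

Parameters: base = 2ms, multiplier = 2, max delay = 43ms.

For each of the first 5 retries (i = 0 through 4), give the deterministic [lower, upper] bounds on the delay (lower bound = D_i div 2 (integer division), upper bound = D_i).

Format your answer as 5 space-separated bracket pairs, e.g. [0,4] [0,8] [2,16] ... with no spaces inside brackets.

Computing bounds per retry:
  i=0: D_i=min(2*2^0,43)=2, bounds=[1,2]
  i=1: D_i=min(2*2^1,43)=4, bounds=[2,4]
  i=2: D_i=min(2*2^2,43)=8, bounds=[4,8]
  i=3: D_i=min(2*2^3,43)=16, bounds=[8,16]
  i=4: D_i=min(2*2^4,43)=32, bounds=[16,32]

Answer: [1,2] [2,4] [4,8] [8,16] [16,32]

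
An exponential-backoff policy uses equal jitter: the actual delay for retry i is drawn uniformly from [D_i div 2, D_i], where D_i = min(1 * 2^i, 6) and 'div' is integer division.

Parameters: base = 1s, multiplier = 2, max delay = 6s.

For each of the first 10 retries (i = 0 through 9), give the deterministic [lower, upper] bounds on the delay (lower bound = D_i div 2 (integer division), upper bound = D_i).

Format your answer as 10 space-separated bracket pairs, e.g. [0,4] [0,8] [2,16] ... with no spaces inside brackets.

Computing bounds per retry:
  i=0: D_i=min(1*2^0,6)=1, bounds=[0,1]
  i=1: D_i=min(1*2^1,6)=2, bounds=[1,2]
  i=2: D_i=min(1*2^2,6)=4, bounds=[2,4]
  i=3: D_i=min(1*2^3,6)=6, bounds=[3,6]
  i=4: D_i=min(1*2^4,6)=6, bounds=[3,6]
  i=5: D_i=min(1*2^5,6)=6, bounds=[3,6]
  i=6: D_i=min(1*2^6,6)=6, bounds=[3,6]
  i=7: D_i=min(1*2^7,6)=6, bounds=[3,6]
  i=8: D_i=min(1*2^8,6)=6, bounds=[3,6]
  i=9: D_i=min(1*2^9,6)=6, bounds=[3,6]

Answer: [0,1] [1,2] [2,4] [3,6] [3,6] [3,6] [3,6] [3,6] [3,6] [3,6]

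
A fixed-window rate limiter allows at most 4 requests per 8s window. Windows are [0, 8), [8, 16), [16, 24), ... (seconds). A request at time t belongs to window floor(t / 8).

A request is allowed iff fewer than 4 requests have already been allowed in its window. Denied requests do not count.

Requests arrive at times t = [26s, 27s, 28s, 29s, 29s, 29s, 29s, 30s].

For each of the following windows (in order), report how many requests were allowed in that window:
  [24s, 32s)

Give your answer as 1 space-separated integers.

Processing requests:
  req#1 t=26s (window 3): ALLOW
  req#2 t=27s (window 3): ALLOW
  req#3 t=28s (window 3): ALLOW
  req#4 t=29s (window 3): ALLOW
  req#5 t=29s (window 3): DENY
  req#6 t=29s (window 3): DENY
  req#7 t=29s (window 3): DENY
  req#8 t=30s (window 3): DENY

Allowed counts by window: 4

Answer: 4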